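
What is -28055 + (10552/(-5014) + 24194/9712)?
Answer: -341536638637/12173992 ≈ -28055.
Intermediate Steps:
-28055 + (10552/(-5014) + 24194/9712) = -28055 + (10552*(-1/5014) + 24194*(1/9712)) = -28055 + (-5276/2507 + 12097/4856) = -28055 + 4706923/12173992 = -341536638637/12173992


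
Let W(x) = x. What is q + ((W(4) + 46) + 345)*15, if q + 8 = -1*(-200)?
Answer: 6117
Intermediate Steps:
q = 192 (q = -8 - 1*(-200) = -8 + 200 = 192)
q + ((W(4) + 46) + 345)*15 = 192 + ((4 + 46) + 345)*15 = 192 + (50 + 345)*15 = 192 + 395*15 = 192 + 5925 = 6117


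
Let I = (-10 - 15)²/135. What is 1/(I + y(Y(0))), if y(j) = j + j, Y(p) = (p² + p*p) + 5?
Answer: 27/395 ≈ 0.068354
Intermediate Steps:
Y(p) = 5 + 2*p² (Y(p) = (p² + p²) + 5 = 2*p² + 5 = 5 + 2*p²)
I = 125/27 (I = (-25)²*(1/135) = 625*(1/135) = 125/27 ≈ 4.6296)
y(j) = 2*j
1/(I + y(Y(0))) = 1/(125/27 + 2*(5 + 2*0²)) = 1/(125/27 + 2*(5 + 2*0)) = 1/(125/27 + 2*(5 + 0)) = 1/(125/27 + 2*5) = 1/(125/27 + 10) = 1/(395/27) = 27/395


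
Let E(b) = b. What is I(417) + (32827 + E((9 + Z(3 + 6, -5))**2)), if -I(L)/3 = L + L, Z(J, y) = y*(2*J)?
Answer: 36886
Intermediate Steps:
Z(J, y) = 2*J*y
I(L) = -6*L (I(L) = -3*(L + L) = -6*L)
I(417) + (32827 + E((9 + Z(3 + 6, -5))**2)) = -6*417 + (32827 + (9 + 2*(3 + 6)*(-5))**2) = -2502 + (32827 + (9 + 2*9*(-5))**2) = -2502 + (32827 + (9 - 90)**2) = -2502 + (32827 + (-81)**2) = -2502 + (32827 + 6561) = -2502 + 39388 = 36886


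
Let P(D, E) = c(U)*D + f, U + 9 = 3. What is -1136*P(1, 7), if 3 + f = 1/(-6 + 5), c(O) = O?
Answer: 11360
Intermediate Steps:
U = -6 (U = -9 + 3 = -6)
f = -4 (f = -3 + 1/(-6 + 5) = -3 + 1/(-1) = -3 - 1 = -4)
P(D, E) = -4 - 6*D (P(D, E) = -6*D - 4 = -4 - 6*D)
-1136*P(1, 7) = -1136*(-4 - 6*1) = -1136*(-4 - 6) = -1136*(-10) = 11360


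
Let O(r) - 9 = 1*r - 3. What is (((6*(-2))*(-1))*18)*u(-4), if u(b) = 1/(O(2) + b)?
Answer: 54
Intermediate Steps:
O(r) = 6 + r (O(r) = 9 + (1*r - 3) = 9 + (r - 3) = 9 + (-3 + r) = 6 + r)
u(b) = 1/(8 + b) (u(b) = 1/((6 + 2) + b) = 1/(8 + b))
(((6*(-2))*(-1))*18)*u(-4) = (((6*(-2))*(-1))*18)/(8 - 4) = (-12*(-1)*18)/4 = (12*18)*(¼) = 216*(¼) = 54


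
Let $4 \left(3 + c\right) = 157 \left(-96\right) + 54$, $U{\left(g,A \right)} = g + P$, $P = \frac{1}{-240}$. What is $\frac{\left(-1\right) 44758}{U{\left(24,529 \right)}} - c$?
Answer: $\frac{21795045}{11518} \approx 1892.3$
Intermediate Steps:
$P = - \frac{1}{240} \approx -0.0041667$
$U{\left(g,A \right)} = - \frac{1}{240} + g$ ($U{\left(g,A \right)} = g - \frac{1}{240} = - \frac{1}{240} + g$)
$c = - \frac{7515}{2}$ ($c = -3 + \frac{157 \left(-96\right) + 54}{4} = -3 + \frac{-15072 + 54}{4} = -3 + \frac{1}{4} \left(-15018\right) = -3 - \frac{7509}{2} = - \frac{7515}{2} \approx -3757.5$)
$\frac{\left(-1\right) 44758}{U{\left(24,529 \right)}} - c = \frac{\left(-1\right) 44758}{- \frac{1}{240} + 24} - - \frac{7515}{2} = - \frac{44758}{\frac{5759}{240}} + \frac{7515}{2} = \left(-44758\right) \frac{240}{5759} + \frac{7515}{2} = - \frac{10741920}{5759} + \frac{7515}{2} = \frac{21795045}{11518}$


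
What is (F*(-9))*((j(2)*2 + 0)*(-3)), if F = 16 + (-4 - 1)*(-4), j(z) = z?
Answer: 3888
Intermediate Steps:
F = 36 (F = 16 - 5*(-4) = 16 + 20 = 36)
(F*(-9))*((j(2)*2 + 0)*(-3)) = (36*(-9))*((2*2 + 0)*(-3)) = -324*(4 + 0)*(-3) = -1296*(-3) = -324*(-12) = 3888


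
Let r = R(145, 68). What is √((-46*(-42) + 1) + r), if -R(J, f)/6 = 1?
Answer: √1927 ≈ 43.898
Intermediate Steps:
R(J, f) = -6 (R(J, f) = -6*1 = -6)
r = -6
√((-46*(-42) + 1) + r) = √((-46*(-42) + 1) - 6) = √((1932 + 1) - 6) = √(1933 - 6) = √1927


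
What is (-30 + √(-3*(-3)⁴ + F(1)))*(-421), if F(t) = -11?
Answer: 12630 - 421*I*√254 ≈ 12630.0 - 6709.6*I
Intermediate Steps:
(-30 + √(-3*(-3)⁴ + F(1)))*(-421) = (-30 + √(-3*(-3)⁴ - 11))*(-421) = (-30 + √(-3*81 - 11))*(-421) = (-30 + √(-243 - 11))*(-421) = (-30 + √(-254))*(-421) = (-30 + I*√254)*(-421) = 12630 - 421*I*√254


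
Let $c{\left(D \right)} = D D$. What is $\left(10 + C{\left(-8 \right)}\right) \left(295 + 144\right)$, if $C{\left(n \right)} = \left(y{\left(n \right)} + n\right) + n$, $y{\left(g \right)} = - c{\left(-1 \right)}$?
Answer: $-3073$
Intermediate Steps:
$c{\left(D \right)} = D^{2}$
$y{\left(g \right)} = -1$ ($y{\left(g \right)} = - \left(-1\right)^{2} = \left(-1\right) 1 = -1$)
$C{\left(n \right)} = -1 + 2 n$ ($C{\left(n \right)} = \left(-1 + n\right) + n = -1 + 2 n$)
$\left(10 + C{\left(-8 \right)}\right) \left(295 + 144\right) = \left(10 + \left(-1 + 2 \left(-8\right)\right)\right) \left(295 + 144\right) = \left(10 - 17\right) 439 = \left(-7\right) 439 = -3073$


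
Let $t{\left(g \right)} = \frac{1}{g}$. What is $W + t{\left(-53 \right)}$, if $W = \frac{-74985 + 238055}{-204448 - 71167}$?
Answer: $- \frac{1783665}{2921519} \approx -0.61053$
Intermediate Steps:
$W = - \frac{32614}{55123}$ ($W = \frac{163070}{-275615} = 163070 \left(- \frac{1}{275615}\right) = - \frac{32614}{55123} \approx -0.59166$)
$W + t{\left(-53 \right)} = - \frac{32614}{55123} + \frac{1}{-53} = - \frac{32614}{55123} - \frac{1}{53} = - \frac{1783665}{2921519}$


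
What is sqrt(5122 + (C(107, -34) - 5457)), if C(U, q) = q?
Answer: 3*I*sqrt(41) ≈ 19.209*I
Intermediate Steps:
sqrt(5122 + (C(107, -34) - 5457)) = sqrt(5122 + (-34 - 5457)) = sqrt(5122 - 5491) = sqrt(-369) = 3*I*sqrt(41)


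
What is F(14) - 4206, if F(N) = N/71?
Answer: -298612/71 ≈ -4205.8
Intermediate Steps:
F(N) = N/71 (F(N) = N*(1/71) = N/71)
F(14) - 4206 = (1/71)*14 - 4206 = 14/71 - 4206 = -298612/71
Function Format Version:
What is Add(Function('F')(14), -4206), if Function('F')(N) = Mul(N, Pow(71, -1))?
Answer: Rational(-298612, 71) ≈ -4205.8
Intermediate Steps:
Function('F')(N) = Mul(Rational(1, 71), N) (Function('F')(N) = Mul(N, Rational(1, 71)) = Mul(Rational(1, 71), N))
Add(Function('F')(14), -4206) = Add(Mul(Rational(1, 71), 14), -4206) = Add(Rational(14, 71), -4206) = Rational(-298612, 71)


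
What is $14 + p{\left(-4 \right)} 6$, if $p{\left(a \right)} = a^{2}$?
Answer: $110$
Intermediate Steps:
$14 + p{\left(-4 \right)} 6 = 14 + \left(-4\right)^{2} \cdot 6 = 14 + 16 \cdot 6 = 14 + 96 = 110$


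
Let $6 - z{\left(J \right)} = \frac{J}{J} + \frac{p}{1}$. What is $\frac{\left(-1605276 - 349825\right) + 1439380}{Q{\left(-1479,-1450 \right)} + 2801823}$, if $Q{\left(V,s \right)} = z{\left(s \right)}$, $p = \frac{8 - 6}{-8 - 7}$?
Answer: $- \frac{7735815}{42027422} \approx -0.18407$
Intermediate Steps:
$p = - \frac{2}{15}$ ($p = \frac{2}{-15} = 2 \left(- \frac{1}{15}\right) = - \frac{2}{15} \approx -0.13333$)
$z{\left(J \right)} = \frac{77}{15}$ ($z{\left(J \right)} = 6 - \left(\frac{J}{J} - \frac{2}{15 \cdot 1}\right) = 6 - \left(1 - \frac{2}{15}\right) = 6 - \frac{13}{15} = \frac{77}{15}$)
$Q{\left(V,s \right)} = \frac{77}{15}$
$\frac{\left(-1605276 - 349825\right) + 1439380}{Q{\left(-1479,-1450 \right)} + 2801823} = \frac{\left(-1605276 - 349825\right) + 1439380}{\frac{77}{15} + 2801823} = \frac{-1955101 + 1439380}{\frac{42027422}{15}} = \left(-515721\right) \frac{15}{42027422} = - \frac{7735815}{42027422}$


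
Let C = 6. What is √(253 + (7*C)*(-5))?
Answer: √43 ≈ 6.5574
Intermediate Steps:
√(253 + (7*C)*(-5)) = √(253 + (7*6)*(-5)) = √(253 + 42*(-5)) = √(253 - 210) = √43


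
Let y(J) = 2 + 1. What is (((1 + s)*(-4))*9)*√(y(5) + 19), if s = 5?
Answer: -216*√22 ≈ -1013.1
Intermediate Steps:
y(J) = 3
(((1 + s)*(-4))*9)*√(y(5) + 19) = (((1 + 5)*(-4))*9)*√(3 + 19) = ((6*(-4))*9)*√22 = (-24*9)*√22 = -216*√22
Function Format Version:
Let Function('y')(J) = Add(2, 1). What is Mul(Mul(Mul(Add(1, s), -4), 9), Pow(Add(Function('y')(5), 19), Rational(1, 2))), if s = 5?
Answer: Mul(-216, Pow(22, Rational(1, 2))) ≈ -1013.1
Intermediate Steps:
Function('y')(J) = 3
Mul(Mul(Mul(Add(1, s), -4), 9), Pow(Add(Function('y')(5), 19), Rational(1, 2))) = Mul(Mul(Mul(Add(1, 5), -4), 9), Pow(Add(3, 19), Rational(1, 2))) = Mul(Mul(Mul(6, -4), 9), Pow(22, Rational(1, 2))) = Mul(Mul(-24, 9), Pow(22, Rational(1, 2))) = Mul(-216, Pow(22, Rational(1, 2)))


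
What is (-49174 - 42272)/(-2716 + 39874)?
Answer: -15241/6193 ≈ -2.4610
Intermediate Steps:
(-49174 - 42272)/(-2716 + 39874) = -91446/37158 = -91446*1/37158 = -15241/6193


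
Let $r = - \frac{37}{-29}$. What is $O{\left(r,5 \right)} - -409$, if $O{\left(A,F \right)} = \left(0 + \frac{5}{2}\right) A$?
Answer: $\frac{23907}{58} \approx 412.19$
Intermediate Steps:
$r = \frac{37}{29}$ ($r = \left(-37\right) \left(- \frac{1}{29}\right) = \frac{37}{29} \approx 1.2759$)
$O{\left(A,F \right)} = \frac{5 A}{2}$ ($O{\left(A,F \right)} = \left(0 + 5 \cdot \frac{1}{2}\right) A = \left(0 + \frac{5}{2}\right) A = \frac{5 A}{2}$)
$O{\left(r,5 \right)} - -409 = \frac{5}{2} \cdot \frac{37}{29} - -409 = \frac{185}{58} + 409 = \frac{23907}{58}$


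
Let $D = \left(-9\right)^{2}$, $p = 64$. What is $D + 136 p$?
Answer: $8785$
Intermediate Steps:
$D = 81$
$D + 136 p = 81 + 136 \cdot 64 = 81 + 8704 = 8785$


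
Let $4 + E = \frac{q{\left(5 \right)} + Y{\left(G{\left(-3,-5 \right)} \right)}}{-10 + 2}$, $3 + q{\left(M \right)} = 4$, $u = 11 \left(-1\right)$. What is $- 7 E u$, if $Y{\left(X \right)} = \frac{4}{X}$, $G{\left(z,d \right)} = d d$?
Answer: $- \frac{63833}{200} \approx -319.17$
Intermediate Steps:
$G{\left(z,d \right)} = d^{2}$
$u = -11$
$q{\left(M \right)} = 1$ ($q{\left(M \right)} = -3 + 4 = 1$)
$E = - \frac{829}{200}$ ($E = -4 + \frac{1 + \frac{4}{\left(-5\right)^{2}}}{-10 + 2} = -4 + \frac{1 + \frac{4}{25}}{-8} = -4 + \left(1 + 4 \cdot \frac{1}{25}\right) \left(- \frac{1}{8}\right) = -4 + \left(1 + \frac{4}{25}\right) \left(- \frac{1}{8}\right) = -4 + \frac{29}{25} \left(- \frac{1}{8}\right) = -4 - \frac{29}{200} = - \frac{829}{200} \approx -4.145$)
$- 7 E u = \left(-7\right) \left(- \frac{829}{200}\right) \left(-11\right) = \frac{5803}{200} \left(-11\right) = - \frac{63833}{200}$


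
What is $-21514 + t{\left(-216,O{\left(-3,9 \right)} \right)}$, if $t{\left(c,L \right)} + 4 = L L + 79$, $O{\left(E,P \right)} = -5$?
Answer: $-21414$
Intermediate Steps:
$t{\left(c,L \right)} = 75 + L^{2}$ ($t{\left(c,L \right)} = -4 + \left(L L + 79\right) = -4 + \left(L^{2} + 79\right) = -4 + \left(79 + L^{2}\right) = 75 + L^{2}$)
$-21514 + t{\left(-216,O{\left(-3,9 \right)} \right)} = -21514 + \left(75 + \left(-5\right)^{2}\right) = -21514 + \left(75 + 25\right) = -21514 + 100 = -21414$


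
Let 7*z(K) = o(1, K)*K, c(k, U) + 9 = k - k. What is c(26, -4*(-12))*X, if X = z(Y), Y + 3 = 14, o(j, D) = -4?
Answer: 396/7 ≈ 56.571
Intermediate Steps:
c(k, U) = -9 (c(k, U) = -9 + (k - k) = -9 + 0 = -9)
Y = 11 (Y = -3 + 14 = 11)
z(K) = -4*K/7 (z(K) = (-4*K)/7 = -4*K/7)
X = -44/7 (X = -4/7*11 = -44/7 ≈ -6.2857)
c(26, -4*(-12))*X = -9*(-44/7) = 396/7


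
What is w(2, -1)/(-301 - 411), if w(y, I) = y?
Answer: -1/356 ≈ -0.0028090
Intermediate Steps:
w(2, -1)/(-301 - 411) = 2/(-301 - 411) = 2/(-712) = -1/712*2 = -1/356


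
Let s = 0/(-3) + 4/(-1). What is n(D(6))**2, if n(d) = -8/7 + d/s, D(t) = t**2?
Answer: 5041/49 ≈ 102.88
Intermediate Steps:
s = -4 (s = 0*(-1/3) + 4*(-1) = 0 - 4 = -4)
n(d) = -8/7 - d/4 (n(d) = -8/7 + d/(-4) = -8*1/7 + d*(-1/4) = -8/7 - d/4)
n(D(6))**2 = (-8/7 - 1/4*6**2)**2 = (-8/7 - 1/4*36)**2 = (-8/7 - 9)**2 = (-71/7)**2 = 5041/49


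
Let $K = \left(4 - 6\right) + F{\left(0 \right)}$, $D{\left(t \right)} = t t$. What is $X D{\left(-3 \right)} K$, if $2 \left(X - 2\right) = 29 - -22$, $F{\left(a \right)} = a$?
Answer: $-495$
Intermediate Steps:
$X = \frac{55}{2}$ ($X = 2 + \frac{29 - -22}{2} = 2 + \frac{29 + 22}{2} = 2 + \frac{1}{2} \cdot 51 = 2 + \frac{51}{2} = \frac{55}{2} \approx 27.5$)
$D{\left(t \right)} = t^{2}$
$K = -2$ ($K = \left(4 - 6\right) + 0 = -2 + 0 = -2$)
$X D{\left(-3 \right)} K = \frac{55 \left(-3\right)^{2}}{2} \left(-2\right) = \frac{55}{2} \cdot 9 \left(-2\right) = \frac{495}{2} \left(-2\right) = -495$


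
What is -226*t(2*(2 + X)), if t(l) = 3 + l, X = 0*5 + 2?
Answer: -2486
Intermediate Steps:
X = 2 (X = 0 + 2 = 2)
-226*t(2*(2 + X)) = -226*(3 + 2*(2 + 2)) = -226*(3 + 2*4) = -226*(3 + 8) = -226*11 = -2486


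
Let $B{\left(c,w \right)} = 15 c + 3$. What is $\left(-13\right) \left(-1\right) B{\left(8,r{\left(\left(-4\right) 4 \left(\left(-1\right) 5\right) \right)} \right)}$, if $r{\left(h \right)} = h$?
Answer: $1599$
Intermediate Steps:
$B{\left(c,w \right)} = 3 + 15 c$
$\left(-13\right) \left(-1\right) B{\left(8,r{\left(\left(-4\right) 4 \left(\left(-1\right) 5\right) \right)} \right)} = \left(-13\right) \left(-1\right) \left(3 + 15 \cdot 8\right) = 13 \left(3 + 120\right) = 13 \cdot 123 = 1599$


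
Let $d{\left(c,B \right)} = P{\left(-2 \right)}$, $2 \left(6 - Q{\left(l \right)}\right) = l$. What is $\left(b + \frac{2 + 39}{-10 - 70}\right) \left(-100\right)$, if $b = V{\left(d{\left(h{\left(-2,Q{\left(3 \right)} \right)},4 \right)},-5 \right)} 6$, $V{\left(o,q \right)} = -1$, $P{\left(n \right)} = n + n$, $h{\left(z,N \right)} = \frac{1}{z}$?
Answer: $\frac{2605}{4} \approx 651.25$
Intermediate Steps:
$Q{\left(l \right)} = 6 - \frac{l}{2}$
$P{\left(n \right)} = 2 n$
$d{\left(c,B \right)} = -4$ ($d{\left(c,B \right)} = 2 \left(-2\right) = -4$)
$b = -6$ ($b = \left(-1\right) 6 = -6$)
$\left(b + \frac{2 + 39}{-10 - 70}\right) \left(-100\right) = \left(-6 + \frac{2 + 39}{-10 - 70}\right) \left(-100\right) = \left(-6 + \frac{41}{-80}\right) \left(-100\right) = \left(-6 + 41 \left(- \frac{1}{80}\right)\right) \left(-100\right) = \left(-6 - \frac{41}{80}\right) \left(-100\right) = \left(- \frac{521}{80}\right) \left(-100\right) = \frac{2605}{4}$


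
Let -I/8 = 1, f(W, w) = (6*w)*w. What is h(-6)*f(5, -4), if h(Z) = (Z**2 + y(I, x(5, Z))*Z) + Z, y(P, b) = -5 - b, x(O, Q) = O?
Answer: 8640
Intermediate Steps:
f(W, w) = 6*w**2
I = -8 (I = -8*1 = -8)
h(Z) = Z**2 - 9*Z (h(Z) = (Z**2 + (-5 - 1*5)*Z) + Z = (Z**2 + (-5 - 5)*Z) + Z = (Z**2 - 10*Z) + Z = Z**2 - 9*Z)
h(-6)*f(5, -4) = (-6*(-9 - 6))*(6*(-4)**2) = (-6*(-15))*(6*16) = 90*96 = 8640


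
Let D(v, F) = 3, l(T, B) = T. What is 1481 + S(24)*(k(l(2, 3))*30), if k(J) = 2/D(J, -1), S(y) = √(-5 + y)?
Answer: 1481 + 20*√19 ≈ 1568.2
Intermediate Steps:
k(J) = ⅔ (k(J) = 2/3 = 2*(⅓) = ⅔)
1481 + S(24)*(k(l(2, 3))*30) = 1481 + √(-5 + 24)*((⅔)*30) = 1481 + √19*20 = 1481 + 20*√19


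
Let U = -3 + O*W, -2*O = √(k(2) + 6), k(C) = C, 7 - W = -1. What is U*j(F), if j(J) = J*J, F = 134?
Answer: -53868 - 143648*√2 ≈ -2.5702e+5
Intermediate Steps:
W = 8 (W = 7 - 1*(-1) = 7 + 1 = 8)
j(J) = J²
O = -√2 (O = -√(2 + 6)/2 = -√2 ≈ -1.4142)
U = -3 - 8*√2 (U = -3 - √2*8 = -3 - 8*√2 ≈ -14.314)
U*j(F) = (-3 - 8*√2)*134² = (-3 - 8*√2)*17956 = -53868 - 143648*√2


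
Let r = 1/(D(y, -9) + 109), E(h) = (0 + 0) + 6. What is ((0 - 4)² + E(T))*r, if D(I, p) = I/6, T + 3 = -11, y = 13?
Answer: 132/667 ≈ 0.19790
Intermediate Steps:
T = -14 (T = -3 - 11 = -14)
D(I, p) = I/6 (D(I, p) = I*(⅙) = I/6)
E(h) = 6 (E(h) = 0 + 6 = 6)
r = 6/667 (r = 1/((⅙)*13 + 109) = 1/(13/6 + 109) = 1/(667/6) = 6/667 ≈ 0.0089955)
((0 - 4)² + E(T))*r = ((0 - 4)² + 6)*(6/667) = ((-4)² + 6)*(6/667) = (16 + 6)*(6/667) = 22*(6/667) = 132/667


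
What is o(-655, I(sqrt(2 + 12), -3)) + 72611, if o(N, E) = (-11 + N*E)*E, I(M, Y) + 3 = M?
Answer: 57579 + 3919*sqrt(14) ≈ 72243.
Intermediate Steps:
I(M, Y) = -3 + M
o(N, E) = E*(-11 + E*N) (o(N, E) = (-11 + E*N)*E = E*(-11 + E*N))
o(-655, I(sqrt(2 + 12), -3)) + 72611 = (-3 + sqrt(2 + 12))*(-11 + (-3 + sqrt(2 + 12))*(-655)) + 72611 = (-3 + sqrt(14))*(-11 + (-3 + sqrt(14))*(-655)) + 72611 = (-3 + sqrt(14))*(-11 + (1965 - 655*sqrt(14))) + 72611 = (-3 + sqrt(14))*(1954 - 655*sqrt(14)) + 72611 = 72611 + (-3 + sqrt(14))*(1954 - 655*sqrt(14))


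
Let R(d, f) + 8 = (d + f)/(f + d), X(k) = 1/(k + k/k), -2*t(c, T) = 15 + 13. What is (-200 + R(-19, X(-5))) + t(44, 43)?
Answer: -221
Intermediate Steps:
t(c, T) = -14 (t(c, T) = -(15 + 13)/2 = -½*28 = -14)
X(k) = 1/(1 + k) (X(k) = 1/(k + 1) = 1/(1 + k))
R(d, f) = -7 (R(d, f) = -8 + (d + f)/(f + d) = -8 + (d + f)/(d + f) = -8 + 1 = -7)
(-200 + R(-19, X(-5))) + t(44, 43) = (-200 - 7) - 14 = -207 - 14 = -221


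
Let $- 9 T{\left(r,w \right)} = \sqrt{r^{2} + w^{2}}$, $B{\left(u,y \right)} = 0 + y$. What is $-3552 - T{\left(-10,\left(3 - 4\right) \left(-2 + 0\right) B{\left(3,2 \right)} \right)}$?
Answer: $-3552 + \frac{2 \sqrt{29}}{9} \approx -3550.8$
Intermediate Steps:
$B{\left(u,y \right)} = y$
$T{\left(r,w \right)} = - \frac{\sqrt{r^{2} + w^{2}}}{9}$
$-3552 - T{\left(-10,\left(3 - 4\right) \left(-2 + 0\right) B{\left(3,2 \right)} \right)} = -3552 - - \frac{\sqrt{\left(-10\right)^{2} + \left(\left(3 - 4\right) \left(-2 + 0\right) 2\right)^{2}}}{9} = -3552 - - \frac{\sqrt{100 + \left(\left(-1\right) \left(-2\right) 2\right)^{2}}}{9} = -3552 - - \frac{\sqrt{100 + \left(2 \cdot 2\right)^{2}}}{9} = -3552 - - \frac{\sqrt{100 + 4^{2}}}{9} = -3552 - - \frac{\sqrt{100 + 16}}{9} = -3552 - - \frac{\sqrt{116}}{9} = -3552 - - \frac{2 \sqrt{29}}{9} = -3552 + \frac{2 \sqrt{29}}{9}$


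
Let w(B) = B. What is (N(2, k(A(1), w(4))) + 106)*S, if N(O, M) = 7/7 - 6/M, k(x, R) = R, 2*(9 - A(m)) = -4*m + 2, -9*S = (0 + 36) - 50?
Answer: 1477/9 ≈ 164.11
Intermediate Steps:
S = 14/9 (S = -((0 + 36) - 50)/9 = -(36 - 50)/9 = -1/9*(-14) = 14/9 ≈ 1.5556)
A(m) = 8 + 2*m (A(m) = 9 - (-4*m + 2)/2 = 9 - (2 - 4*m)/2 = 9 + (-1 + 2*m) = 8 + 2*m)
N(O, M) = 1 - 6/M (N(O, M) = 7*(1/7) - 6/M = 1 - 6/M)
(N(2, k(A(1), w(4))) + 106)*S = ((-6 + 4)/4 + 106)*(14/9) = ((1/4)*(-2) + 106)*(14/9) = (-1/2 + 106)*(14/9) = (211/2)*(14/9) = 1477/9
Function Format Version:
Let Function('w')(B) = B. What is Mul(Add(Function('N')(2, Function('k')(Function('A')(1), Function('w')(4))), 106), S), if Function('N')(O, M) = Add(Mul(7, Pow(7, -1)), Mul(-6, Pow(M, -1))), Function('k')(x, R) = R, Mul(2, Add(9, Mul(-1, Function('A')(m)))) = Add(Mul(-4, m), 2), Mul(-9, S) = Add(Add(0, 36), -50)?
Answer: Rational(1477, 9) ≈ 164.11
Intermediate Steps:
S = Rational(14, 9) (S = Mul(Rational(-1, 9), Add(Add(0, 36), -50)) = Mul(Rational(-1, 9), Add(36, -50)) = Mul(Rational(-1, 9), -14) = Rational(14, 9) ≈ 1.5556)
Function('A')(m) = Add(8, Mul(2, m)) (Function('A')(m) = Add(9, Mul(Rational(-1, 2), Add(Mul(-4, m), 2))) = Add(9, Mul(Rational(-1, 2), Add(2, Mul(-4, m)))) = Add(9, Add(-1, Mul(2, m))) = Add(8, Mul(2, m)))
Function('N')(O, M) = Add(1, Mul(-6, Pow(M, -1))) (Function('N')(O, M) = Add(Mul(7, Rational(1, 7)), Mul(-6, Pow(M, -1))) = Add(1, Mul(-6, Pow(M, -1))))
Mul(Add(Function('N')(2, Function('k')(Function('A')(1), Function('w')(4))), 106), S) = Mul(Add(Mul(Pow(4, -1), Add(-6, 4)), 106), Rational(14, 9)) = Mul(Add(Mul(Rational(1, 4), -2), 106), Rational(14, 9)) = Mul(Add(Rational(-1, 2), 106), Rational(14, 9)) = Mul(Rational(211, 2), Rational(14, 9)) = Rational(1477, 9)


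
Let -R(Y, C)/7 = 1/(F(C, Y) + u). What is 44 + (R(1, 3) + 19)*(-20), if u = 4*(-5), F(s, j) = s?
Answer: -5852/17 ≈ -344.24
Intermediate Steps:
u = -20
R(Y, C) = -7/(-20 + C) (R(Y, C) = -7/(C - 20) = -7/(-20 + C))
44 + (R(1, 3) + 19)*(-20) = 44 + (-7/(-20 + 3) + 19)*(-20) = 44 + (-7/(-17) + 19)*(-20) = 44 + (-7*(-1/17) + 19)*(-20) = 44 + (7/17 + 19)*(-20) = 44 + (330/17)*(-20) = 44 - 6600/17 = -5852/17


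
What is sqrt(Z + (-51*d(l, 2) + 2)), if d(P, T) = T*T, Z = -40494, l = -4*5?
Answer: 2*I*sqrt(10174) ≈ 201.73*I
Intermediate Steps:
l = -20
d(P, T) = T**2
sqrt(Z + (-51*d(l, 2) + 2)) = sqrt(-40494 + (-51*2**2 + 2)) = sqrt(-40494 + (-51*4 + 2)) = sqrt(-40494 + (-204 + 2)) = sqrt(-40494 - 202) = sqrt(-40696) = 2*I*sqrt(10174)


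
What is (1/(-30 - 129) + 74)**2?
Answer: 138415225/25281 ≈ 5475.1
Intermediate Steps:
(1/(-30 - 129) + 74)**2 = (1/(-159) + 74)**2 = (-1/159 + 74)**2 = (11765/159)**2 = 138415225/25281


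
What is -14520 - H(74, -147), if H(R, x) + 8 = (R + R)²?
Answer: -36416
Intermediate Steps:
H(R, x) = -8 + 4*R² (H(R, x) = -8 + (R + R)² = -8 + (2*R)² = -8 + 4*R²)
-14520 - H(74, -147) = -14520 - (-8 + 4*74²) = -14520 - (-8 + 4*5476) = -14520 - (-8 + 21904) = -14520 - 1*21896 = -14520 - 21896 = -36416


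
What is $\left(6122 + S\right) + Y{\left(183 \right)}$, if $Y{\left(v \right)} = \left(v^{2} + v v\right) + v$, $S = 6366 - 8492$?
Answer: $71157$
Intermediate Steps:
$S = -2126$ ($S = 6366 - 8492 = -2126$)
$Y{\left(v \right)} = v + 2 v^{2}$ ($Y{\left(v \right)} = \left(v^{2} + v^{2}\right) + v = 2 v^{2} + v = v + 2 v^{2}$)
$\left(6122 + S\right) + Y{\left(183 \right)} = \left(6122 - 2126\right) + 183 \left(1 + 2 \cdot 183\right) = 3996 + 183 \left(1 + 366\right) = 3996 + 183 \cdot 367 = 3996 + 67161 = 71157$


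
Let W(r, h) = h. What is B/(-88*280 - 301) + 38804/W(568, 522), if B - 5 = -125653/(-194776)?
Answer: 94252848228719/1267914044376 ≈ 74.337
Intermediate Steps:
B = 1099533/194776 (B = 5 - 125653/(-194776) = 5 - 125653*(-1/194776) = 5 + 125653/194776 = 1099533/194776 ≈ 5.6451)
B/(-88*280 - 301) + 38804/W(568, 522) = 1099533/(194776*(-88*280 - 301)) + 38804/522 = 1099533/(194776*(-24640 - 301)) + 38804*(1/522) = (1099533/194776)/(-24941) + 19402/261 = (1099533/194776)*(-1/24941) + 19402/261 = -1099533/4857908216 + 19402/261 = 94252848228719/1267914044376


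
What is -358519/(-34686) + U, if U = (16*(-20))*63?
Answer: -698911241/34686 ≈ -20150.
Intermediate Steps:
U = -20160 (U = -320*63 = -20160)
-358519/(-34686) + U = -358519/(-34686) - 20160 = -358519*(-1/34686) - 20160 = 358519/34686 - 20160 = -698911241/34686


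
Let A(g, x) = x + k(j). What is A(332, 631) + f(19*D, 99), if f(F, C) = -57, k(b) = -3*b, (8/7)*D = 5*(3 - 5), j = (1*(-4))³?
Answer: 766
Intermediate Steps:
j = -64 (j = (-4)³ = -64)
D = -35/4 (D = 7*(5*(3 - 5))/8 = 7*(5*(-2))/8 = (7/8)*(-10) = -35/4 ≈ -8.7500)
A(g, x) = 192 + x (A(g, x) = x - 3*(-64) = x + 192 = 192 + x)
A(332, 631) + f(19*D, 99) = (192 + 631) - 57 = 823 - 57 = 766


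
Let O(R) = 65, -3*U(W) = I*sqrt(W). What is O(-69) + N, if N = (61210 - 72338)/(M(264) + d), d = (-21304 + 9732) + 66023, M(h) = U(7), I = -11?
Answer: 864509868989/13342100881 + 183612*sqrt(7)/13342100881 ≈ 64.796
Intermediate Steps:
U(W) = 11*sqrt(W)/3 (U(W) = -(-11)*sqrt(W)/3 = 11*sqrt(W)/3)
M(h) = 11*sqrt(7)/3
d = 54451 (d = -11572 + 66023 = 54451)
N = -11128/(54451 + 11*sqrt(7)/3) (N = (61210 - 72338)/(11*sqrt(7)/3 + 54451) = -11128/(54451 + 11*sqrt(7)/3) ≈ -0.20433)
O(-69) + N = 65 + (-2726688276/13342100881 + 183612*sqrt(7)/13342100881) = 864509868989/13342100881 + 183612*sqrt(7)/13342100881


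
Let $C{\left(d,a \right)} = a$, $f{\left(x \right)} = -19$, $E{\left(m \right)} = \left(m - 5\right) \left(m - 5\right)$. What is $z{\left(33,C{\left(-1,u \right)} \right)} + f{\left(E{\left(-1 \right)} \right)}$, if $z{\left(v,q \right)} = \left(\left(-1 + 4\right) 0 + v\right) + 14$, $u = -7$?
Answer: $28$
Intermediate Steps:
$E{\left(m \right)} = \left(-5 + m\right)^{2}$ ($E{\left(m \right)} = \left(-5 + m\right) \left(-5 + m\right) = \left(-5 + m\right)^{2}$)
$z{\left(v,q \right)} = 14 + v$ ($z{\left(v,q \right)} = \left(3 \cdot 0 + v\right) + 14 = \left(0 + v\right) + 14 = v + 14 = 14 + v$)
$z{\left(33,C{\left(-1,u \right)} \right)} + f{\left(E{\left(-1 \right)} \right)} = \left(14 + 33\right) - 19 = 47 - 19 = 28$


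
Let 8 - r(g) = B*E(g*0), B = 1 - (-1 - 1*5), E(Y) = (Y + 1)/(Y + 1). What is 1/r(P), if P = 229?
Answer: 1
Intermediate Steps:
E(Y) = 1 (E(Y) = (1 + Y)/(1 + Y) = 1)
B = 7 (B = 1 - (-1 - 5) = 1 - 1*(-6) = 1 + 6 = 7)
r(g) = 1 (r(g) = 8 - 7 = 1)
1/r(P) = 1/1 = 1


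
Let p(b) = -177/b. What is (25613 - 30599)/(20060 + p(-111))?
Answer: -184482/742279 ≈ -0.24853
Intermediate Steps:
(25613 - 30599)/(20060 + p(-111)) = (25613 - 30599)/(20060 - 177/(-111)) = -4986/(20060 - 177*(-1/111)) = -4986/(20060 + 59/37) = -4986/742279/37 = -4986*37/742279 = -184482/742279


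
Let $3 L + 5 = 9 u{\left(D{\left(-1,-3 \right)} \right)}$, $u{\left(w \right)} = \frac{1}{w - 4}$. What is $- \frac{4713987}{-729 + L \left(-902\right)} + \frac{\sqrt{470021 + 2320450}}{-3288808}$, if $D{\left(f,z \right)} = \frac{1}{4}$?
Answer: $- \frac{70709805}{22439} - \frac{\sqrt{2790471}}{3288808} \approx -3151.2$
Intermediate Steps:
$D{\left(f,z \right)} = \frac{1}{4}$
$u{\left(w \right)} = \frac{1}{-4 + w}$
$L = - \frac{37}{15}$ ($L = - \frac{5}{3} + \frac{9 \frac{1}{-4 + \frac{1}{4}}}{3} = - \frac{5}{3} + \frac{9 \frac{1}{- \frac{15}{4}}}{3} = - \frac{5}{3} + \frac{9 \left(- \frac{4}{15}\right)}{3} = - \frac{5}{3} + \frac{1}{3} \left(- \frac{12}{5}\right) = - \frac{5}{3} - \frac{4}{5} = - \frac{37}{15} \approx -2.4667$)
$- \frac{4713987}{-729 + L \left(-902\right)} + \frac{\sqrt{470021 + 2320450}}{-3288808} = - \frac{4713987}{-729 - - \frac{33374}{15}} + \frac{\sqrt{470021 + 2320450}}{-3288808} = - \frac{4713987}{-729 + \frac{33374}{15}} + \sqrt{2790471} \left(- \frac{1}{3288808}\right) = - \frac{4713987}{\frac{22439}{15}} - \frac{\sqrt{2790471}}{3288808} = \left(-4713987\right) \frac{15}{22439} - \frac{\sqrt{2790471}}{3288808} = - \frac{70709805}{22439} - \frac{\sqrt{2790471}}{3288808}$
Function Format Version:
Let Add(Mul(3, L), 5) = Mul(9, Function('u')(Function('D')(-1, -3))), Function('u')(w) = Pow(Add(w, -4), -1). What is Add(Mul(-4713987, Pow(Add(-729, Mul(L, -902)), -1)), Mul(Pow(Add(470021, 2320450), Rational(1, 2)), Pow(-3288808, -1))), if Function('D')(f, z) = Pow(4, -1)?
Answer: Add(Rational(-70709805, 22439), Mul(Rational(-1, 3288808), Pow(2790471, Rational(1, 2)))) ≈ -3151.2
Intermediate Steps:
Function('D')(f, z) = Rational(1, 4)
Function('u')(w) = Pow(Add(-4, w), -1)
L = Rational(-37, 15) (L = Add(Rational(-5, 3), Mul(Rational(1, 3), Mul(9, Pow(Add(-4, Rational(1, 4)), -1)))) = Add(Rational(-5, 3), Mul(Rational(1, 3), Mul(9, Pow(Rational(-15, 4), -1)))) = Add(Rational(-5, 3), Mul(Rational(1, 3), Mul(9, Rational(-4, 15)))) = Add(Rational(-5, 3), Mul(Rational(1, 3), Rational(-12, 5))) = Add(Rational(-5, 3), Rational(-4, 5)) = Rational(-37, 15) ≈ -2.4667)
Add(Mul(-4713987, Pow(Add(-729, Mul(L, -902)), -1)), Mul(Pow(Add(470021, 2320450), Rational(1, 2)), Pow(-3288808, -1))) = Add(Mul(-4713987, Pow(Add(-729, Mul(Rational(-37, 15), -902)), -1)), Mul(Pow(Add(470021, 2320450), Rational(1, 2)), Pow(-3288808, -1))) = Add(Mul(-4713987, Pow(Add(-729, Rational(33374, 15)), -1)), Mul(Pow(2790471, Rational(1, 2)), Rational(-1, 3288808))) = Add(Mul(-4713987, Pow(Rational(22439, 15), -1)), Mul(Rational(-1, 3288808), Pow(2790471, Rational(1, 2)))) = Add(Mul(-4713987, Rational(15, 22439)), Mul(Rational(-1, 3288808), Pow(2790471, Rational(1, 2)))) = Add(Rational(-70709805, 22439), Mul(Rational(-1, 3288808), Pow(2790471, Rational(1, 2))))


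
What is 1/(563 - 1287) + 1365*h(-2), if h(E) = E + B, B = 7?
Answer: 4941299/724 ≈ 6825.0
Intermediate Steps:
h(E) = 7 + E (h(E) = E + 7 = 7 + E)
1/(563 - 1287) + 1365*h(-2) = 1/(563 - 1287) + 1365*(7 - 2) = 1/(-724) + 1365*5 = -1/724 + 6825 = 4941299/724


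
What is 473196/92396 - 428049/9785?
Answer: -8729948136/226023715 ≈ -38.624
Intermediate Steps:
473196/92396 - 428049/9785 = 473196*(1/92396) - 428049*1/9785 = 118299/23099 - 428049/9785 = -8729948136/226023715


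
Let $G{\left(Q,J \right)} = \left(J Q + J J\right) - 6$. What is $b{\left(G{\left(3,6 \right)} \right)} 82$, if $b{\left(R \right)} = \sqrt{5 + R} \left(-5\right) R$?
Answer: $- 19680 \sqrt{53} \approx -1.4327 \cdot 10^{5}$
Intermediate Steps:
$G{\left(Q,J \right)} = -6 + J^{2} + J Q$ ($G{\left(Q,J \right)} = \left(J Q + J^{2}\right) - 6 = \left(J^{2} + J Q\right) - 6 = -6 + J^{2} + J Q$)
$b{\left(R \right)} = - 5 R \sqrt{5 + R}$ ($b{\left(R \right)} = - 5 \sqrt{5 + R} R = - 5 R \sqrt{5 + R}$)
$b{\left(G{\left(3,6 \right)} \right)} 82 = - 5 \left(-6 + 6^{2} + 6 \cdot 3\right) \sqrt{5 + \left(-6 + 6^{2} + 6 \cdot 3\right)} 82 = - 5 \left(-6 + 36 + 18\right) \sqrt{5 + \left(-6 + 36 + 18\right)} 82 = \left(-5\right) 48 \sqrt{5 + 48} \cdot 82 = \left(-5\right) 48 \sqrt{53} \cdot 82 = - 240 \sqrt{53} \cdot 82 = - 19680 \sqrt{53}$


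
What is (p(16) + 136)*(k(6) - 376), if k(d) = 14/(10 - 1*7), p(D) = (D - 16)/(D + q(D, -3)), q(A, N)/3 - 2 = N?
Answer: -151504/3 ≈ -50501.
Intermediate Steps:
q(A, N) = 6 + 3*N
p(D) = (-16 + D)/(-3 + D) (p(D) = (D - 16)/(D + (6 + 3*(-3))) = (-16 + D)/(D + (6 - 9)) = (-16 + D)/(D - 3) = (-16 + D)/(-3 + D))
k(d) = 14/3 (k(d) = 14/(10 - 7) = 14/3)
(p(16) + 136)*(k(6) - 376) = ((-16 + 16)/(-3 + 16) + 136)*(14/3 - 376) = (0/13 + 136)*(-1114/3) = ((1/13)*0 + 136)*(-1114/3) = (0 + 136)*(-1114/3) = 136*(-1114/3) = -151504/3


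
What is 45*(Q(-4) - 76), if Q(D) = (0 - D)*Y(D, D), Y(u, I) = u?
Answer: -4140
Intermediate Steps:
Q(D) = -D**2 (Q(D) = (0 - D)*D = (-D)*D = -D**2)
45*(Q(-4) - 76) = 45*(-1*(-4)**2 - 76) = 45*(-1*16 - 76) = 45*(-16 - 76) = 45*(-92) = -4140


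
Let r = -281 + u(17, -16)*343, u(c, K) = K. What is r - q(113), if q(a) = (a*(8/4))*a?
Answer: -31307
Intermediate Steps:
q(a) = 2*a² (q(a) = (a*(8*(¼)))*a = (a*2)*a = (2*a)*a = 2*a²)
r = -5769 (r = -281 - 16*343 = -281 - 5488 = -5769)
r - q(113) = -5769 - 2*113² = -5769 - 2*12769 = -5769 - 1*25538 = -5769 - 25538 = -31307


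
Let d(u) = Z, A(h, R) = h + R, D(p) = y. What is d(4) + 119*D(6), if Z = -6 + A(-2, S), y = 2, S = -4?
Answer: 226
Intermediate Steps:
D(p) = 2
A(h, R) = R + h
Z = -12 (Z = -6 + (-4 - 2) = -6 - 6 = -12)
d(u) = -12
d(4) + 119*D(6) = -12 + 119*2 = -12 + 238 = 226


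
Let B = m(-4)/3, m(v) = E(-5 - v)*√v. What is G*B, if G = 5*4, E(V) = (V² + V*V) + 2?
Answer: 160*I/3 ≈ 53.333*I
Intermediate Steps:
E(V) = 2 + 2*V² (E(V) = (V² + V²) + 2 = 2*V² + 2 = 2 + 2*V²)
G = 20
m(v) = √v*(2 + 2*(-5 - v)²) (m(v) = (2 + 2*(-5 - v)²)*√v = √v*(2 + 2*(-5 - v)²))
B = 8*I/3 (B = (2*√(-4)*(1 + (5 - 4)²))/3 = (2*(2*I)*(1 + 1²))*(⅓) = (2*(2*I)*(1 + 1))*(⅓) = (2*(2*I)*2)*(⅓) = (8*I)*(⅓) = 8*I/3 ≈ 2.6667*I)
G*B = 20*(8*I/3) = 160*I/3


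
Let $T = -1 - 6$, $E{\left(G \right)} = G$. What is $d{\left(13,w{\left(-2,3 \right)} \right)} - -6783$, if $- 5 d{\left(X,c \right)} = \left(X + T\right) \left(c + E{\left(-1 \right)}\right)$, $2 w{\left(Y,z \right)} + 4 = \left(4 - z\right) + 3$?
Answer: $\frac{33921}{5} \approx 6784.2$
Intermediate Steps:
$T = -7$ ($T = -1 - 6 = -7$)
$w{\left(Y,z \right)} = \frac{3}{2} - \frac{z}{2}$ ($w{\left(Y,z \right)} = -2 + \frac{\left(4 - z\right) + 3}{2} = -2 + \frac{7 - z}{2} = -2 - \left(- \frac{7}{2} + \frac{z}{2}\right) = \frac{3}{2} - \frac{z}{2}$)
$d{\left(X,c \right)} = - \frac{\left(-1 + c\right) \left(-7 + X\right)}{5}$ ($d{\left(X,c \right)} = - \frac{\left(X - 7\right) \left(c - 1\right)}{5} = - \frac{\left(-7 + X\right) \left(-1 + c\right)}{5} = - \frac{\left(-1 + c\right) \left(-7 + X\right)}{5}$)
$d{\left(13,w{\left(-2,3 \right)} \right)} - -6783 = \left(- \frac{7}{5} + \frac{1}{5} \cdot 13 + \frac{7 \left(\frac{3}{2} - \frac{3}{2}\right)}{5} - \frac{13 \left(\frac{3}{2} - \frac{3}{2}\right)}{5}\right) - -6783 = \left(- \frac{7}{5} + \frac{13}{5} + \frac{7 \left(\frac{3}{2} - \frac{3}{2}\right)}{5} - \frac{13 \left(\frac{3}{2} - \frac{3}{2}\right)}{5}\right) + 6783 = \left(- \frac{7}{5} + \frac{13}{5} + \frac{7}{5} \cdot 0 - \frac{13}{5} \cdot 0\right) + 6783 = \left(- \frac{7}{5} + \frac{13}{5} + 0 + 0\right) + 6783 = \frac{6}{5} + 6783 = \frac{33921}{5}$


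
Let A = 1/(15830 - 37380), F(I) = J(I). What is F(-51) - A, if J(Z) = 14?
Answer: 301701/21550 ≈ 14.000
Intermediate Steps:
F(I) = 14
A = -1/21550 (A = 1/(-21550) = -1/21550 ≈ -4.6404e-5)
F(-51) - A = 14 - 1*(-1/21550) = 14 + 1/21550 = 301701/21550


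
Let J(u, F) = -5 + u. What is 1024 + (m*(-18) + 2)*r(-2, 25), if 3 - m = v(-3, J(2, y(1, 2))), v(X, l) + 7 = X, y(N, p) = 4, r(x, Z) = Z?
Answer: -4776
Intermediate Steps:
v(X, l) = -7 + X
m = 13 (m = 3 - (-7 - 3) = 3 - 1*(-10) = 3 + 10 = 13)
1024 + (m*(-18) + 2)*r(-2, 25) = 1024 + (13*(-18) + 2)*25 = 1024 + (-234 + 2)*25 = 1024 - 232*25 = 1024 - 5800 = -4776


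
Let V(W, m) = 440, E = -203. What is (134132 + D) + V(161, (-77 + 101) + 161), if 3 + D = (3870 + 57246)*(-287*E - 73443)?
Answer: -927728543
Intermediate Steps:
D = -927863115 (D = -3 + (3870 + 57246)*(-287*(-203) - 73443) = -3 + 61116*(58261 - 73443) = -3 + 61116*(-15182) = -3 - 927863112 = -927863115)
(134132 + D) + V(161, (-77 + 101) + 161) = (134132 - 927863115) + 440 = -927728983 + 440 = -927728543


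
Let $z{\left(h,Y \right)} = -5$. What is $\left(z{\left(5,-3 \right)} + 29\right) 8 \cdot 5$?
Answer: $960$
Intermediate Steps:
$\left(z{\left(5,-3 \right)} + 29\right) 8 \cdot 5 = \left(-5 + 29\right) 8 \cdot 5 = 24 \cdot 40 = 960$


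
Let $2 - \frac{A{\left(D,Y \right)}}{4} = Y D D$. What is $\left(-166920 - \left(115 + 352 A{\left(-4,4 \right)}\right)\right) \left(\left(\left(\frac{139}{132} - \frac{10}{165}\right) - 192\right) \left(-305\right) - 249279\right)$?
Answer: $\frac{182782541887}{12} \approx 1.5232 \cdot 10^{10}$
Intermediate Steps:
$A{\left(D,Y \right)} = 8 - 4 Y D^{2}$ ($A{\left(D,Y \right)} = 8 - 4 Y D D = 8 - 4 D Y D = 8 - 4 Y D^{2}$)
$\left(-166920 - \left(115 + 352 A{\left(-4,4 \right)}\right)\right) \left(\left(\left(\frac{139}{132} - \frac{10}{165}\right) - 192\right) \left(-305\right) - 249279\right) = \left(-166920 - \left(115 + 352 \left(8 - 16 \left(-4\right)^{2}\right)\right)\right) \left(\left(\left(\frac{139}{132} - \frac{10}{165}\right) - 192\right) \left(-305\right) - 249279\right) = \left(-166920 - \left(115 + 352 \left(8 - 16 \cdot 16\right)\right)\right) \left(\left(\left(139 \cdot \frac{1}{132} - \frac{2}{33}\right) - 192\right) \left(-305\right) - 249279\right) = \left(-166920 - \left(115 + 352 \left(8 - 256\right)\right)\right) \left(\left(\left(\frac{139}{132} - \frac{2}{33}\right) - 192\right) \left(-305\right) - 249279\right) = \left(-166920 - -87181\right) \left(\left(\frac{131}{132} - 192\right) \left(-305\right) - 249279\right) = \left(-166920 + \left(-115 + 87296\right)\right) \left(\left(- \frac{25213}{132}\right) \left(-305\right) - 249279\right) = \left(-166920 + 87181\right) \left(\frac{7689965}{132} - 249279\right) = \left(-79739\right) \left(- \frac{25214863}{132}\right) = \frac{182782541887}{12}$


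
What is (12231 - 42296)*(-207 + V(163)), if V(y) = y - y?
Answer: 6223455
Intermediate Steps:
V(y) = 0
(12231 - 42296)*(-207 + V(163)) = (12231 - 42296)*(-207 + 0) = -30065*(-207) = 6223455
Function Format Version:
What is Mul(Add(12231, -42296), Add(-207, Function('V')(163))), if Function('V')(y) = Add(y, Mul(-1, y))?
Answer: 6223455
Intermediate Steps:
Function('V')(y) = 0
Mul(Add(12231, -42296), Add(-207, Function('V')(163))) = Mul(Add(12231, -42296), Add(-207, 0)) = Mul(-30065, -207) = 6223455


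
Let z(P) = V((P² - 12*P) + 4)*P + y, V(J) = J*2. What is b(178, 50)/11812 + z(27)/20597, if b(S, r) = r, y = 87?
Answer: 131468663/121645882 ≈ 1.0807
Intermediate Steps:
V(J) = 2*J
z(P) = 87 + P*(8 - 24*P + 2*P²) (z(P) = (2*((P² - 12*P) + 4))*P + 87 = (2*(4 + P² - 12*P))*P + 87 = (8 - 24*P + 2*P²)*P + 87 = P*(8 - 24*P + 2*P²) + 87 = 87 + P*(8 - 24*P + 2*P²))
b(178, 50)/11812 + z(27)/20597 = 50/11812 + (87 + 2*27*(4 + 27² - 12*27))/20597 = 50*(1/11812) + (87 + 2*27*(4 + 729 - 324))*(1/20597) = 25/5906 + (87 + 2*27*409)*(1/20597) = 25/5906 + (87 + 22086)*(1/20597) = 25/5906 + 22173*(1/20597) = 25/5906 + 22173/20597 = 131468663/121645882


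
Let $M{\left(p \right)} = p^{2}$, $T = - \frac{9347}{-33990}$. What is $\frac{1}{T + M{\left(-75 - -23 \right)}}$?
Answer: $\frac{33990}{91918307} \approx 0.00036978$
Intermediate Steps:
$T = \frac{9347}{33990}$ ($T = \left(-9347\right) \left(- \frac{1}{33990}\right) = \frac{9347}{33990} \approx 0.27499$)
$\frac{1}{T + M{\left(-75 - -23 \right)}} = \frac{1}{\frac{9347}{33990} + \left(-75 - -23\right)^{2}} = \frac{1}{\frac{9347}{33990} + \left(-75 + 23\right)^{2}} = \frac{1}{\frac{9347}{33990} + \left(-52\right)^{2}} = \frac{1}{\frac{9347}{33990} + 2704} = \frac{1}{\frac{91918307}{33990}} = \frac{33990}{91918307}$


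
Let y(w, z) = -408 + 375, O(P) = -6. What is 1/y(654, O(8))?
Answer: -1/33 ≈ -0.030303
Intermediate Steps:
y(w, z) = -33
1/y(654, O(8)) = 1/(-33) = -1/33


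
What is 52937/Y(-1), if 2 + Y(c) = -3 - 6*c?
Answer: 52937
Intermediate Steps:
Y(c) = -5 - 6*c (Y(c) = -2 + (-3 - 6*c) = -5 - 6*c)
52937/Y(-1) = 52937/(-5 - 6*(-1)) = 52937/(-5 + 6) = 52937/1 = 52937*1 = 52937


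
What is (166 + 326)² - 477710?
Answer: -235646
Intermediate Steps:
(166 + 326)² - 477710 = 492² - 477710 = 242064 - 477710 = -235646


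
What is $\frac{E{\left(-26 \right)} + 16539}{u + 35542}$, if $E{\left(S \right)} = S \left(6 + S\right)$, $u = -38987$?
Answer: $- \frac{17059}{3445} \approx -4.9518$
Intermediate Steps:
$\frac{E{\left(-26 \right)} + 16539}{u + 35542} = \frac{- 26 \left(6 - 26\right) + 16539}{-38987 + 35542} = \frac{\left(-26\right) \left(-20\right) + 16539}{-3445} = \left(520 + 16539\right) \left(- \frac{1}{3445}\right) = 17059 \left(- \frac{1}{3445}\right) = - \frac{17059}{3445}$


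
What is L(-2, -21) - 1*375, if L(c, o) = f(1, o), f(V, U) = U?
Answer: -396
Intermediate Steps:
L(c, o) = o
L(-2, -21) - 1*375 = -21 - 1*375 = -21 - 375 = -396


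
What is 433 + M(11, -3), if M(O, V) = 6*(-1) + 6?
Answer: 433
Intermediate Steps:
M(O, V) = 0 (M(O, V) = -6 + 6 = 0)
433 + M(11, -3) = 433 + 0 = 433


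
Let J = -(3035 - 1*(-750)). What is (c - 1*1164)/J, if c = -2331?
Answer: 699/757 ≈ 0.92338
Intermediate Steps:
J = -3785 (J = -(3035 + 750) = -1*3785 = -3785)
(c - 1*1164)/J = (-2331 - 1*1164)/(-3785) = (-2331 - 1164)*(-1/3785) = -3495*(-1/3785) = 699/757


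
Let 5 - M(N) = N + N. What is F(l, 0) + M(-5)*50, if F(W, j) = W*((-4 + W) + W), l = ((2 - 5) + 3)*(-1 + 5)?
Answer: 750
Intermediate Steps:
l = 0 (l = (-3 + 3)*4 = 0*4 = 0)
M(N) = 5 - 2*N (M(N) = 5 - (N + N) = 5 - 2*N)
F(W, j) = W*(-4 + 2*W)
F(l, 0) + M(-5)*50 = 2*0*(-2 + 0) + (5 - 2*(-5))*50 = 2*0*(-2) + (5 + 10)*50 = 0 + 15*50 = 0 + 750 = 750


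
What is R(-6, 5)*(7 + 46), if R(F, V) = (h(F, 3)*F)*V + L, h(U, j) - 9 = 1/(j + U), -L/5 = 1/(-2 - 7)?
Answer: -123755/9 ≈ -13751.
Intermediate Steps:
L = 5/9 (L = -5/(-2 - 7) = -5/(-9) = -5*(-⅑) = 5/9 ≈ 0.55556)
h(U, j) = 9 + 1/(U + j) (h(U, j) = 9 + 1/(j + U) = 9 + 1/(U + j))
R(F, V) = 5/9 + F*V*(28 + 9*F)/(3 + F) (R(F, V) = (((1 + 9*F + 9*3)/(F + 3))*F)*V + 5/9 = (((1 + 9*F + 27)/(3 + F))*F)*V + 5/9 = (((28 + 9*F)/(3 + F))*F)*V + 5/9 = (F*(28 + 9*F)/(3 + F))*V + 5/9 = F*V*(28 + 9*F)/(3 + F) + 5/9 = 5/9 + F*V*(28 + 9*F)/(3 + F))
R(-6, 5)*(7 + 46) = ((15 + 5*(-6) + 9*(-6)*5*(28 + 9*(-6)))/(9*(3 - 6)))*(7 + 46) = ((⅑)*(15 - 30 + 9*(-6)*5*(28 - 54))/(-3))*53 = ((⅑)*(-⅓)*(15 - 30 + 9*(-6)*5*(-26)))*53 = ((⅑)*(-⅓)*(15 - 30 + 7020))*53 = ((⅑)*(-⅓)*7005)*53 = -2335/9*53 = -123755/9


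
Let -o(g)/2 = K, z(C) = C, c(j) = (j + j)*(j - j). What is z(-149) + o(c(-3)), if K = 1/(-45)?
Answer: -6703/45 ≈ -148.96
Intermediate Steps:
c(j) = 0 (c(j) = (2*j)*0 = 0)
K = -1/45 ≈ -0.022222
o(g) = 2/45 (o(g) = -2*(-1/45) = 2/45)
z(-149) + o(c(-3)) = -149 + 2/45 = -6703/45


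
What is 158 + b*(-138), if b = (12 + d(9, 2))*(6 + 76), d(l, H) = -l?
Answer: -33790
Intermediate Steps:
b = 246 (b = (12 - 1*9)*(6 + 76) = (12 - 9)*82 = 3*82 = 246)
158 + b*(-138) = 158 + 246*(-138) = 158 - 33948 = -33790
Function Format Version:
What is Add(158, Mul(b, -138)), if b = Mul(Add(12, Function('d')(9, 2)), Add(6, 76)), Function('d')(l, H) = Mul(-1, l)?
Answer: -33790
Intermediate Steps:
b = 246 (b = Mul(Add(12, Mul(-1, 9)), Add(6, 76)) = Mul(Add(12, -9), 82) = Mul(3, 82) = 246)
Add(158, Mul(b, -138)) = Add(158, Mul(246, -138)) = Add(158, -33948) = -33790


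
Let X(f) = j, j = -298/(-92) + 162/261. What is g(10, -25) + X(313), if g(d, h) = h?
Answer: -28201/1334 ≈ -21.140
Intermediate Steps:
j = 5149/1334 (j = -298*(-1/92) + 162*(1/261) = 149/46 + 18/29 = 5149/1334 ≈ 3.8598)
X(f) = 5149/1334
g(10, -25) + X(313) = -25 + 5149/1334 = -28201/1334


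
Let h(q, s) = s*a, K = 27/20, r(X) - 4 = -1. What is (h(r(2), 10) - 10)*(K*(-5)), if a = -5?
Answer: 405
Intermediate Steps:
r(X) = 3 (r(X) = 4 - 1 = 3)
K = 27/20 (K = 27*(1/20) = 27/20 ≈ 1.3500)
h(q, s) = -5*s (h(q, s) = s*(-5) = -5*s)
(h(r(2), 10) - 10)*(K*(-5)) = (-5*10 - 10)*((27/20)*(-5)) = (-50 - 10)*(-27/4) = -60*(-27/4) = 405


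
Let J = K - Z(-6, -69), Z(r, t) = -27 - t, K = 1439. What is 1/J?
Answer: 1/1397 ≈ 0.00071582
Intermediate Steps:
J = 1397 (J = 1439 - (-27 - 1*(-69)) = 1439 - (-27 + 69) = 1439 - 1*42 = 1439 - 42 = 1397)
1/J = 1/1397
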